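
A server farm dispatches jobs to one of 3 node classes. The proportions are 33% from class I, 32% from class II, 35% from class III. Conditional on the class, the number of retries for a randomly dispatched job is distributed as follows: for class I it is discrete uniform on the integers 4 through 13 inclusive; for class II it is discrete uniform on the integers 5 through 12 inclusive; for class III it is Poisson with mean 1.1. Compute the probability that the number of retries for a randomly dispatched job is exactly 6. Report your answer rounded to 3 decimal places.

Conditional on each class, P(X = 6): I: 0.1; II: 0.125; III: 0.00081903.
By total probability, P(X = 6) = 0.33·0.1 + 0.32·0.125 + 0.35·0.00081903 = 0.0732867.

0.073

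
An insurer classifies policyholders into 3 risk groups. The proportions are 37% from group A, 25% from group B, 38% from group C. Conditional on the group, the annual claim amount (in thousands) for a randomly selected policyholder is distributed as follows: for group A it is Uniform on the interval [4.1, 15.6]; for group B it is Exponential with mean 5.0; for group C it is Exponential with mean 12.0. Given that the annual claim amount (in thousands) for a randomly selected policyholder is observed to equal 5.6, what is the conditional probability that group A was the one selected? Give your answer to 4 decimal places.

0.4708

Likelihoods f(5.6 | ·): A: 0.0869565; B: 0.065256; C: 0.0522574.
Posterior ∝ prior × likelihood. Numerator for A: 0.37·0.0869565 = 0.0321739.
Normalizing constant: 0.37·0.0869565 + 0.25·0.065256 + 0.38·0.0522574 = 0.0683457.
P(A | observation) = 0.0321739 / 0.0683457 = 0.470752.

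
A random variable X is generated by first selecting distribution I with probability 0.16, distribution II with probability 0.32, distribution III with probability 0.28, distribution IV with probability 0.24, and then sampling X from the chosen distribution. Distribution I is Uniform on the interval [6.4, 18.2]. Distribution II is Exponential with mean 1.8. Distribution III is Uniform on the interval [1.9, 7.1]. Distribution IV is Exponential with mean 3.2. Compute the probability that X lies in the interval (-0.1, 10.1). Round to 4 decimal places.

Conditional on each component, P(-0.1 < X < 10.1): I: 0.313559; II: 0.996343; III: 1; IV: 0.957415.
By total probability, P(-0.1 < X < 10.1) = 0.16·0.313559 + 0.32·0.996343 + 0.28·1 + 0.24·0.957415 = 0.878779.

0.8788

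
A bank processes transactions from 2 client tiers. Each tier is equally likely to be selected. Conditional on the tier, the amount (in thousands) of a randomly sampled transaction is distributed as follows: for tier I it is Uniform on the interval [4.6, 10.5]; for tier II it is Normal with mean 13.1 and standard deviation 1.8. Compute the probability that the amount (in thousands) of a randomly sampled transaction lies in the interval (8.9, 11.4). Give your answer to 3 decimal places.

0.217

Conditional on each tier, P(8.9 < X < 11.4): I: 0.271186; II: 0.162656.
By total probability, P(8.9 < X < 11.4) = 0.5·0.271186 + 0.5·0.162656 = 0.216921.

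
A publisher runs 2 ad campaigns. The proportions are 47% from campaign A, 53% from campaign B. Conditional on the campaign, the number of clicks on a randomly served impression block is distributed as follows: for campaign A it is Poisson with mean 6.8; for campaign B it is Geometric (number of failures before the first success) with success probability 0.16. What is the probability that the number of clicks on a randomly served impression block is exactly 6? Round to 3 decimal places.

0.102

Conditional on each campaign, P(X = 6): A: 0.152939; B: 0.0562077.
By total probability, P(X = 6) = 0.47·0.152939 + 0.53·0.0562077 = 0.101671.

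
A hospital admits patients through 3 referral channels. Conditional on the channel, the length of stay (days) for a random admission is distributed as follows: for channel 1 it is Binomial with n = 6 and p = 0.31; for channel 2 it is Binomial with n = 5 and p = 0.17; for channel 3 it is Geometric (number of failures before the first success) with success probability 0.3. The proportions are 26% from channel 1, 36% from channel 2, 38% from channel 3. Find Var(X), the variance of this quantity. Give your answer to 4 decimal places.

Per component, 1: μ=1.86, E[X²]=4.743; 2: μ=0.85, E[X²]=1.428; 3: μ=2.33333, E[X²]=13.2222.
E[X] = 0.26·1.86 + 0.36·0.85 + 0.38·2.33333 = 1.67627.
E[X²] = 0.26·4.743 + 0.36·1.428 + 0.38·13.2222 = 6.7717.
Var(X) = E[X²] − (E[X])² = 6.7717 − 2.80987 = 3.96183.

3.9618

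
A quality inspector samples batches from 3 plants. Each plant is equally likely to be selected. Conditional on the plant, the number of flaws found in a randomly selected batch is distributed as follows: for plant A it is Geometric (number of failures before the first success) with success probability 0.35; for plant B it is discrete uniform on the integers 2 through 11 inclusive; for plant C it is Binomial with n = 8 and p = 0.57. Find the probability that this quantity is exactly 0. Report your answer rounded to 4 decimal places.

0.1171

Conditional on each plant, P(X = 0): A: 0.35; B: 0; C: 0.00116882.
By total probability, P(X = 0) = 0.333333·0.35 + 0.333333·0 + 0.333333·0.00116882 = 0.117056.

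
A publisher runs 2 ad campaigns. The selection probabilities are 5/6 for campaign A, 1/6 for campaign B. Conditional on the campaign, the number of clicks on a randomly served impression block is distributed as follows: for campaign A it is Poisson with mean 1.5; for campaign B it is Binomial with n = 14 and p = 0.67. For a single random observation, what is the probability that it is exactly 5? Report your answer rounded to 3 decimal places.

0.014

Conditional on each campaign, P(X = 5): A: 0.01412; B: 0.0125448.
By total probability, P(X = 5) = 0.833333·0.01412 + 0.166667·0.0125448 = 0.0138574.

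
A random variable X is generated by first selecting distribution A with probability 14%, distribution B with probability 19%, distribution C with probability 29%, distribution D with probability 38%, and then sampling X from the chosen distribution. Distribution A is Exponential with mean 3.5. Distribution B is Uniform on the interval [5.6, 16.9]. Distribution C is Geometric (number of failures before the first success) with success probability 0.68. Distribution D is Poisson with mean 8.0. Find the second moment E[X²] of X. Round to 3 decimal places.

57.124

For each component E[X²] = Var + (mean)², giving A: 24.5; B: 137.203; C: 0.913495; D: 72.
Overall E[X²] = 0.14·24.5 + 0.19·137.203 + 0.29·0.913495 + 0.38·72 = 57.1235.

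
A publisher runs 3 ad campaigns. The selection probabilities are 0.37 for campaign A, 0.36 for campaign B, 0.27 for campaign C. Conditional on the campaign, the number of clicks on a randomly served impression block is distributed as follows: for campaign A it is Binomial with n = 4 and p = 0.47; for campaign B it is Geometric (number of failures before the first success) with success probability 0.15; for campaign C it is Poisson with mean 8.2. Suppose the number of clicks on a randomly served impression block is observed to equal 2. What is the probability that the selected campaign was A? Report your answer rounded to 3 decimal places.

Likelihoods P(X=2 | ·): A: 0.372305; B: 0.108375; C: 0.00923385.
Posterior ∝ prior × likelihood. Numerator for A: 0.37·0.372305 = 0.137753.
Normalizing constant: 0.37·0.372305 + 0.36·0.108375 + 0.27·0.00923385 = 0.179261.
P(A | observation) = 0.137753 / 0.179261 = 0.768448.

0.768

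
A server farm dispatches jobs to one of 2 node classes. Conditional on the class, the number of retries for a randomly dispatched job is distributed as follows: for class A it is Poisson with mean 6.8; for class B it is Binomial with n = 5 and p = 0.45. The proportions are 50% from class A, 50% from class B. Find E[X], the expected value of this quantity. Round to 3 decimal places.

Component means — A: 6.8; B: 2.25.
E[X] = 0.5·6.8 + 0.5·2.25 = 4.525.

4.525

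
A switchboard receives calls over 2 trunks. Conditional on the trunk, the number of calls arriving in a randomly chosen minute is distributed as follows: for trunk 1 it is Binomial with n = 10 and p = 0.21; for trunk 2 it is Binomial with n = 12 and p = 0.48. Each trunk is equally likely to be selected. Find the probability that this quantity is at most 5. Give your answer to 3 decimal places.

0.717

Conditional on each trunk, P(X ≤ 5): 1: 0.991806; 2: 0.442282.
By total probability, P(X ≤ 5) = 0.5·0.991806 + 0.5·0.442282 = 0.717044.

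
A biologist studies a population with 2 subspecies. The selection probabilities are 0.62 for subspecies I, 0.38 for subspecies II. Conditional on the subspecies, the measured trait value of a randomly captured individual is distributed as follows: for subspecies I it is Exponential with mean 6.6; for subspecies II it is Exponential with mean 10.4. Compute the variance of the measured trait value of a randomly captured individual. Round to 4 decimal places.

Per component, I: μ=6.6, E[X²]=87.12; II: μ=10.4, E[X²]=216.32.
E[X] = 0.62·6.6 + 0.38·10.4 = 8.044.
E[X²] = 0.62·87.12 + 0.38·216.32 = 136.216.
Var(X) = E[X²] − (E[X])² = 136.216 − 64.7059 = 71.5101.

71.5101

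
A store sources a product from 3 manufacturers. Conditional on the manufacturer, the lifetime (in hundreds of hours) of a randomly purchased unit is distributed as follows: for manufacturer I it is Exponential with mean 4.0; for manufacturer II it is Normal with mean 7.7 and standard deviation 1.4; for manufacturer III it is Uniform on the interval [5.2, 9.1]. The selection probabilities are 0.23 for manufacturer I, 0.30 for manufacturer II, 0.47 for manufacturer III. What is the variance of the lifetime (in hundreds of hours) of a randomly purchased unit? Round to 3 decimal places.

6.924

Per component, I: μ=4, E[X²]=32; II: μ=7.7, E[X²]=61.25; III: μ=7.15, E[X²]=52.39.
E[X] = 0.23·4 + 0.3·7.7 + 0.47·7.15 = 6.5905.
E[X²] = 0.23·32 + 0.3·61.25 + 0.47·52.39 = 50.3583.
Var(X) = E[X²] − (E[X])² = 50.3583 − 43.4347 = 6.92361.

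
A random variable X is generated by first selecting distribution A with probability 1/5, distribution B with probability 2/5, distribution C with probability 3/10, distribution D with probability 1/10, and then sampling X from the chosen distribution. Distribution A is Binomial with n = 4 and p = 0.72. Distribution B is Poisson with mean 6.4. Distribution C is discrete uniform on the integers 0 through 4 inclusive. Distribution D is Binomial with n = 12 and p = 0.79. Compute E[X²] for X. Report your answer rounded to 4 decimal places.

31.7503

For each component E[X²] = Var + (mean)², giving A: 9.1008; B: 47.36; C: 6; D: 91.8612.
Overall E[X²] = 0.2·9.1008 + 0.4·47.36 + 0.3·6 + 0.1·91.8612 = 31.7503.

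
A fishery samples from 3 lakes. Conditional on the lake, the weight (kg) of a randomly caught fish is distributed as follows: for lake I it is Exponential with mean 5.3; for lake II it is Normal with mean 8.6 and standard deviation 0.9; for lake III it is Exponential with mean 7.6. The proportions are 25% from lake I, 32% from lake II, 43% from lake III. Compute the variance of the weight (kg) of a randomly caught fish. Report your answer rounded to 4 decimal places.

33.6960

Per component, I: μ=5.3, E[X²]=56.18; II: μ=8.6, E[X²]=74.77; III: μ=7.6, E[X²]=115.52.
E[X] = 0.25·5.3 + 0.32·8.6 + 0.43·7.6 = 7.345.
E[X²] = 0.25·56.18 + 0.32·74.77 + 0.43·115.52 = 87.645.
Var(X) = E[X²] − (E[X])² = 87.645 − 53.949 = 33.696.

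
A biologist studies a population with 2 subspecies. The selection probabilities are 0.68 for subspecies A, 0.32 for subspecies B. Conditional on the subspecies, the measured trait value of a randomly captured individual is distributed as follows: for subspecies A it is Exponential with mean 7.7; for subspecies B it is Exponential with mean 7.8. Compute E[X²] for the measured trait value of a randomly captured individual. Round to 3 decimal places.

For each component E[X²] = Var + (mean)², giving A: 118.58; B: 121.68.
Overall E[X²] = 0.68·118.58 + 0.32·121.68 = 119.572.

119.572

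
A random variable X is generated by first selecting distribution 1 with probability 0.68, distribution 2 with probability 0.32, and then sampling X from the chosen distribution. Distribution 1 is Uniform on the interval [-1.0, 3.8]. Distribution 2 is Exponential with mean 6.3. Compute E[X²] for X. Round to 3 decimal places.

For each component E[X²] = Var + (mean)², giving 1: 3.88; 2: 79.38.
Overall E[X²] = 0.68·3.88 + 0.32·79.38 = 28.04.

28.040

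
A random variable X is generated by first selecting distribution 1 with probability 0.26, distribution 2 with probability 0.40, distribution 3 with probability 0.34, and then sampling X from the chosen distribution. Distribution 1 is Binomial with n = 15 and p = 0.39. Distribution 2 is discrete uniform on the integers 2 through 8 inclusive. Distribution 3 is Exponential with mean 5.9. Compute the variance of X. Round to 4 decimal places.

Per component, 1: μ=5.85, E[X²]=37.791; 2: μ=5, E[X²]=29; 3: μ=5.9, E[X²]=69.62.
E[X] = 0.26·5.85 + 0.4·5 + 0.34·5.9 = 5.527.
E[X²] = 0.26·37.791 + 0.4·29 + 0.34·69.62 = 45.0965.
Var(X) = E[X²] − (E[X])² = 45.0965 − 30.5477 = 14.5487.

14.5487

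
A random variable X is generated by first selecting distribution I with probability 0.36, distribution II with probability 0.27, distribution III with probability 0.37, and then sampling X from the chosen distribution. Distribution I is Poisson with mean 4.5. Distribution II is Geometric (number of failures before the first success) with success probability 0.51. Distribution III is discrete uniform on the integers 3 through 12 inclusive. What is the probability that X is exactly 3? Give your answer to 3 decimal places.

0.114

Conditional on each component, P(X = 3): I: 0.168718; II: 0.060001; III: 0.1.
By total probability, P(X = 3) = 0.36·0.168718 + 0.27·0.060001 + 0.37·0.1 = 0.113939.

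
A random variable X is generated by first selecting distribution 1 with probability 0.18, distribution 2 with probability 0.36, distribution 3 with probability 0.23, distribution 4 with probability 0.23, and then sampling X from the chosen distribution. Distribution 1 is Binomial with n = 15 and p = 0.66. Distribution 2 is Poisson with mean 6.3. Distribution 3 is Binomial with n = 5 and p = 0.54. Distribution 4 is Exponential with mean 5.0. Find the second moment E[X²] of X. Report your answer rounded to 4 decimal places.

For each component E[X²] = Var + (mean)², giving 1: 101.376; 2: 45.99; 3: 8.532; 4: 50.
Overall E[X²] = 0.18·101.376 + 0.36·45.99 + 0.23·8.532 + 0.23·50 = 48.2664.

48.2664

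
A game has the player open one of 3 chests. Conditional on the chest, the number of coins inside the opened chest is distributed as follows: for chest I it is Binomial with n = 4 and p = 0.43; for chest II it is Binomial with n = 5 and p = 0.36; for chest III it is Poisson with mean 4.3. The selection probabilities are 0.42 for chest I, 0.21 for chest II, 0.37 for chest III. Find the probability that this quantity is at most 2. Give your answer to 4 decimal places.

Conditional on each chest, P(X ≤ 2): I: 0.784536; II: 0.749103; III: 0.197355.
By total probability, P(X ≤ 2) = 0.42·0.784536 + 0.21·0.749103 + 0.37·0.197355 = 0.559838.

0.5598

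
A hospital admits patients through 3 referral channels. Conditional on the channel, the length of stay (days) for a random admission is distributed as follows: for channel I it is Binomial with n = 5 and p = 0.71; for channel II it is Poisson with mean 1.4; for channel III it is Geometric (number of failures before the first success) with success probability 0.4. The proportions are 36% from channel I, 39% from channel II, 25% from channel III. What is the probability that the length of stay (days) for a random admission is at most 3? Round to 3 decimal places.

Conditional on each channel, P(X ≤ 3): I: 0.451108; II: 0.946275; III: 0.8704.
By total probability, P(X ≤ 3) = 0.36·0.451108 + 0.39·0.946275 + 0.25·0.8704 = 0.749046.

0.749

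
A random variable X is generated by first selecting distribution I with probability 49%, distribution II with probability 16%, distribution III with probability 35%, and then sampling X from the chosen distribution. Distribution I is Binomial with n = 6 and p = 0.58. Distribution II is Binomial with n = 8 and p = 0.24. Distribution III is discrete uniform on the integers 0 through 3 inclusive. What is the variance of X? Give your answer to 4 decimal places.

Per component, I: μ=3.48, E[X²]=13.572; II: μ=1.92, E[X²]=5.1456; III: μ=1.5, E[X²]=3.5.
E[X] = 0.49·3.48 + 0.16·1.92 + 0.35·1.5 = 2.5374.
E[X²] = 0.49·13.572 + 0.16·5.1456 + 0.35·3.5 = 8.69858.
Var(X) = E[X²] − (E[X])² = 8.69858 − 6.4384 = 2.26018.

2.2602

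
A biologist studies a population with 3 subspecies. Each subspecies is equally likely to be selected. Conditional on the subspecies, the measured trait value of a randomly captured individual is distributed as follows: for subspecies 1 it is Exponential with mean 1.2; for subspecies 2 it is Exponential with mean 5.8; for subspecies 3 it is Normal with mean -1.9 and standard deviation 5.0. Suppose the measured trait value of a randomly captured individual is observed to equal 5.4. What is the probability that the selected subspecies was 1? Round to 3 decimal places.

0.088

Likelihoods f(5.4 | ·): 1: 0.0092575; 2: 0.0679562; 3: 0.0274833.
Posterior ∝ prior × likelihood. Numerator for 1: 0.333333·0.0092575 = 0.00308583.
Normalizing constant: 0.333333·0.0092575 + 0.333333·0.0679562 + 0.333333·0.0274833 = 0.034899.
P(1 | observation) = 0.00308583 / 0.034899 = 0.0884218.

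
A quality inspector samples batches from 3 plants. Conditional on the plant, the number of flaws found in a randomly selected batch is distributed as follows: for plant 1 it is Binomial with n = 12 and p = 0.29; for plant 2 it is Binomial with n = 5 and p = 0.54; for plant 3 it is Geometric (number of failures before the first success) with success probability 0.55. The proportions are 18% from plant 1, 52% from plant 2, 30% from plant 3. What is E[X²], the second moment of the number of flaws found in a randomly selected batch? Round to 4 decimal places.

7.7084

For each component E[X²] = Var + (mean)², giving 1: 14.5812; 2: 8.532; 3: 2.15702.
Overall E[X²] = 0.18·14.5812 + 0.52·8.532 + 0.3·2.15702 = 7.70836.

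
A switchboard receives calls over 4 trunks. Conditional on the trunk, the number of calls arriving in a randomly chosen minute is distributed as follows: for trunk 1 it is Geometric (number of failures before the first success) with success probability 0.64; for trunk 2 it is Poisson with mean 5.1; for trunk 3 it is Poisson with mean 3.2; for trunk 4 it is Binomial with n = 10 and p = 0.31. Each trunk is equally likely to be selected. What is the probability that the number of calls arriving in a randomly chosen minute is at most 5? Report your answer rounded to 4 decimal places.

Conditional on each trunk, P(X ≤ 5): 1: 0.997823; 2: 0.59842; 3: 0.894592; 4: 0.94489.
By total probability, P(X ≤ 5) = 0.25·0.997823 + 0.25·0.59842 + 0.25·0.894592 + 0.25·0.94489 = 0.858931.

0.8589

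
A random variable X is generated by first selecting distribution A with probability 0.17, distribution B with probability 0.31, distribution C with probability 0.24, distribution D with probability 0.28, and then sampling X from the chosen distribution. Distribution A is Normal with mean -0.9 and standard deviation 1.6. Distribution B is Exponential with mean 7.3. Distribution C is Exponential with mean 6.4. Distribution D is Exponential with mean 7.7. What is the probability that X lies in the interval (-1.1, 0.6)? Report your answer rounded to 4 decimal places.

Conditional on each component, P(-1.1 < X < 0.6): A: 0.375488; B: 0.0789047; C: 0.0894896; D: 0.0749635.
By total probability, P(-1.1 < X < 0.6) = 0.17·0.375488 + 0.31·0.0789047 + 0.24·0.0894896 + 0.28·0.0749635 = 0.130761.

0.1308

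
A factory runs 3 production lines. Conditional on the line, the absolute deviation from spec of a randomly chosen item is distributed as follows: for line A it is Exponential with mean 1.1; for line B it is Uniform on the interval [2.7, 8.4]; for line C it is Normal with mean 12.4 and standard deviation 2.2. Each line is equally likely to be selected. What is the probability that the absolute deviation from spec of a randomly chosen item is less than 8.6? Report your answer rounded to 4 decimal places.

0.6806

Conditional on each line, P(X < 8.6): A: 0.999598; B: 1; C: 0.0420593.
By total probability, P(X < 8.6) = 0.333333·0.999598 + 0.333333·1 + 0.333333·0.0420593 = 0.680552.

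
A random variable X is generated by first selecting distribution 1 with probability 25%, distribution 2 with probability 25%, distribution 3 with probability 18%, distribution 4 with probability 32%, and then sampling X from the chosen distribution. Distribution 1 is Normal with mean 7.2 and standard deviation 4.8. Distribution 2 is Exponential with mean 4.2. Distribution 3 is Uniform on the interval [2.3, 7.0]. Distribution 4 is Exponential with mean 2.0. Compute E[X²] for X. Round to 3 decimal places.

For each component E[X²] = Var + (mean)², giving 1: 74.88; 2: 35.28; 3: 23.4633; 4: 8.
Overall E[X²] = 0.25·74.88 + 0.25·35.28 + 0.18·23.4633 + 0.32·8 = 34.3234.

34.323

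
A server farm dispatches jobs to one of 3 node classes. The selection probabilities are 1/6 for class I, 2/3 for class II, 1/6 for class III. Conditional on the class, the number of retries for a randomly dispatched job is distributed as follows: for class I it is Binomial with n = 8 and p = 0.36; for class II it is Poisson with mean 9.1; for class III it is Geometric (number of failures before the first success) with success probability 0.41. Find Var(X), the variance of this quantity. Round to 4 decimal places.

17.8364

Per component, I: μ=2.88, E[X²]=10.1376; II: μ=9.1, E[X²]=91.91; III: μ=1.43902, E[X²]=5.58061.
E[X] = 0.166667·2.88 + 0.666667·9.1 + 0.166667·1.43902 = 6.7865.
E[X²] = 0.166667·10.1376 + 0.666667·91.91 + 0.166667·5.58061 = 63.893.
Var(X) = E[X²] − (E[X])² = 63.893 − 46.0566 = 17.8364.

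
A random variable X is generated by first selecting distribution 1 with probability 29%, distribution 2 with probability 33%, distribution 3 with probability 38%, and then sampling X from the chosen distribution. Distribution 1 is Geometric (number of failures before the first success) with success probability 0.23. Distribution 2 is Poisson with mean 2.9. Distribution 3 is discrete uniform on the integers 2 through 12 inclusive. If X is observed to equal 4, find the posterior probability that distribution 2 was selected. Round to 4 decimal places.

0.4799

Likelihoods P(X=4 | ·): 1: 0.080852; 2: 0.162154; 3: 0.0909091.
Posterior ∝ prior × likelihood. Numerator for 2: 0.33·0.162154 = 0.0535107.
Normalizing constant: 0.29·0.080852 + 0.33·0.162154 + 0.38·0.0909091 = 0.111503.
P(2 | observation) = 0.0535107 / 0.111503 = 0.479903.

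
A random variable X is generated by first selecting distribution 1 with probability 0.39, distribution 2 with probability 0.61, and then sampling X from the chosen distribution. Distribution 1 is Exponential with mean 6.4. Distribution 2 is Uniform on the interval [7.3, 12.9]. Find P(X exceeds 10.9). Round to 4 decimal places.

Conditional on each component, P(X > 10.9): 1: 0.182114; 2: 0.357143.
By total probability, P(X > 10.9) = 0.39·0.182114 + 0.61·0.357143 = 0.288881.

0.2889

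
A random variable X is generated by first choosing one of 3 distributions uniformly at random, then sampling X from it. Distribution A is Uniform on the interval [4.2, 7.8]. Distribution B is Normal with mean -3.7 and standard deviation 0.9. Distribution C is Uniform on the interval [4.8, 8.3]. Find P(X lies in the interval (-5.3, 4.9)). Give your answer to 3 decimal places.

0.395

Conditional on each component, P(-5.3 < X < 4.9): A: 0.194444; B: 0.96228; C: 0.0285714.
By total probability, P(-5.3 < X < 4.9) = 0.333333·0.194444 + 0.333333·0.96228 + 0.333333·0.0285714 = 0.395099.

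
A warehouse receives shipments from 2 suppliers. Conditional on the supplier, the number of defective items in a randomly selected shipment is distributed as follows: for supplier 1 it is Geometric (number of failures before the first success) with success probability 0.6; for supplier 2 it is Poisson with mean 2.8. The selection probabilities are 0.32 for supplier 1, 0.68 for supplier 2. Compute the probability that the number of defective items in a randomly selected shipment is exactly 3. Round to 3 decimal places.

0.164

Conditional on each supplier, P(X = 3): 1: 0.0384; 2: 0.222484.
By total probability, P(X = 3) = 0.32·0.0384 + 0.68·0.222484 = 0.163577.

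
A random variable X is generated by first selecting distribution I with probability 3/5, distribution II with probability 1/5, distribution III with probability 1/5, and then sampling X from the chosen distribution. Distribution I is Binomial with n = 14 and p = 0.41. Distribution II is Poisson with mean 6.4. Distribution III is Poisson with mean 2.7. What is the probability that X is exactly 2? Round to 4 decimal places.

0.0721

Conditional on each component, P(X = 2): I: 0.0272166; II: 0.0340287; III: 0.244964.
By total probability, P(X = 2) = 0.6·0.0272166 + 0.2·0.0340287 + 0.2·0.244964 = 0.0721285.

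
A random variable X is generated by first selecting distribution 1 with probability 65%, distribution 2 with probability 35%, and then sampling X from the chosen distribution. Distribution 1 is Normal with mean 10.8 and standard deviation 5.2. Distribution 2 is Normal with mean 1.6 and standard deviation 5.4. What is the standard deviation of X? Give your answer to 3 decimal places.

6.858

Per component, 1: μ=10.8, E[X²]=143.68; 2: μ=1.6, E[X²]=31.72.
E[X] = 0.65·10.8 + 0.35·1.6 = 7.58.
E[X²] = 0.65·143.68 + 0.35·31.72 = 104.494.
Var(X) = E[X²] − (E[X])² = 104.494 − 57.4564 = 47.0376.
SD(X) = √47.0376 = 6.8584.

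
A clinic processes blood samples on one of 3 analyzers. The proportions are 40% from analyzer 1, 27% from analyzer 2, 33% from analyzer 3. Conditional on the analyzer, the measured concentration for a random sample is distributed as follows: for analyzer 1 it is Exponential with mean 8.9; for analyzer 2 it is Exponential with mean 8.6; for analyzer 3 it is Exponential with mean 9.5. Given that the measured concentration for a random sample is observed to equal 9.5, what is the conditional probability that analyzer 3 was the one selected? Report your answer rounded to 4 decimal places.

0.3307

Likelihoods f(9.5 | ·): 1: 0.03864; 2: 0.0385263; 3: 0.0387242.
Posterior ∝ prior × likelihood. Numerator for 3: 0.33·0.0387242 = 0.012779.
Normalizing constant: 0.4·0.03864 + 0.27·0.0385263 + 0.33·0.0387242 = 0.0386371.
P(3 | observation) = 0.012779 / 0.0386371 = 0.330744.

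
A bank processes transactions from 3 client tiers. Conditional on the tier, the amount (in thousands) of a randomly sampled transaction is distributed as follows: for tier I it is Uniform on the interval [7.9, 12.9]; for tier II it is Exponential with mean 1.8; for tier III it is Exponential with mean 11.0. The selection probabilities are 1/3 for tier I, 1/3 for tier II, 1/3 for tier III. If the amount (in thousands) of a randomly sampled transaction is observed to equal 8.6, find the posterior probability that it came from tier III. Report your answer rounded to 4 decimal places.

0.1689

Likelihoods f(8.6 | ·): I: 0.2; II: 0.00467482; III: 0.0415976.
Posterior ∝ prior × likelihood. Numerator for III: 0.333333·0.0415976 = 0.0138659.
Normalizing constant: 0.333333·0.2 + 0.333333·0.00467482 + 0.333333·0.0415976 = 0.0820908.
P(III | observation) = 0.0138659 / 0.0820908 = 0.168909.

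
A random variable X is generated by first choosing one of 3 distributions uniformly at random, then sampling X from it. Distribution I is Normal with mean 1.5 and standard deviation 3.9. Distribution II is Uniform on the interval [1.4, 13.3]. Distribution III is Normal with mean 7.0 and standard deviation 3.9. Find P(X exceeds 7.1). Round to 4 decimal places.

0.3621

Conditional on each component, P(X > 7.1): I: 0.0755158; II: 0.521008; III: 0.489772.
By total probability, P(X > 7.1) = 0.333333·0.0755158 + 0.333333·0.521008 + 0.333333·0.489772 = 0.362099.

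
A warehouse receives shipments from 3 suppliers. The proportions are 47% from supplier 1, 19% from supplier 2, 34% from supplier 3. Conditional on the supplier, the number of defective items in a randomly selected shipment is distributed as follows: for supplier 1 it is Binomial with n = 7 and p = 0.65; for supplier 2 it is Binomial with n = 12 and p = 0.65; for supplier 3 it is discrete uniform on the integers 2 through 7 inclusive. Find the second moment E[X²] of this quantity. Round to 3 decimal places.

30.434

For each component E[X²] = Var + (mean)², giving 1: 22.295; 2: 63.57; 3: 23.1667.
Overall E[X²] = 0.47·22.295 + 0.19·63.57 + 0.34·23.1667 = 30.4336.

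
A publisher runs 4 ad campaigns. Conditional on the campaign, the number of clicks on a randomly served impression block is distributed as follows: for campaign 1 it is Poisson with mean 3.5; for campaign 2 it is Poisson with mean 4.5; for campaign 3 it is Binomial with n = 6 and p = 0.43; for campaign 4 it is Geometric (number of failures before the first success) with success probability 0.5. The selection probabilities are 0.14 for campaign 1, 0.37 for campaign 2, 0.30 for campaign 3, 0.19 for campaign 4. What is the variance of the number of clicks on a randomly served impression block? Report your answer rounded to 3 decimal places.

4.642

Per component, 1: μ=3.5, E[X²]=15.75; 2: μ=4.5, E[X²]=24.75; 3: μ=2.58, E[X²]=8.127; 4: μ=1, E[X²]=3.
E[X] = 0.14·3.5 + 0.37·4.5 + 0.3·2.58 + 0.19·1 = 3.119.
E[X²] = 0.14·15.75 + 0.37·24.75 + 0.3·8.127 + 0.19·3 = 14.3706.
Var(X) = E[X²] − (E[X])² = 14.3706 − 9.72816 = 4.64244.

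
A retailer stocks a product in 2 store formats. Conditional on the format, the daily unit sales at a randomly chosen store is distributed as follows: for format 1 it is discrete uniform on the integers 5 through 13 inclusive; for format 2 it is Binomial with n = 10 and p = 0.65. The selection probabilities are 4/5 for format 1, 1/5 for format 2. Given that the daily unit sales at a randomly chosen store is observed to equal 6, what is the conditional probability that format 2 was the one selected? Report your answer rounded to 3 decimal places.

0.348

Likelihoods P(X=6 | ·): 1: 0.111111; 2: 0.237668.
Posterior ∝ prior × likelihood. Numerator for 2: 0.2·0.237668 = 0.0475337.
Normalizing constant: 0.8·0.111111 + 0.2·0.237668 = 0.136423.
P(2 | observation) = 0.0475337 / 0.136423 = 0.34843.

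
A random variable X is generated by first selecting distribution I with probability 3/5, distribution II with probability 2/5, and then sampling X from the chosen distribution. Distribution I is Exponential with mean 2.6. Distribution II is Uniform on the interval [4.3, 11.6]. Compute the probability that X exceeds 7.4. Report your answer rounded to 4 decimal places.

0.2650

Conditional on each component, P(X > 7.4): I: 0.0580672; II: 0.575342.
By total probability, P(X > 7.4) = 0.6·0.0580672 + 0.4·0.575342 = 0.264977.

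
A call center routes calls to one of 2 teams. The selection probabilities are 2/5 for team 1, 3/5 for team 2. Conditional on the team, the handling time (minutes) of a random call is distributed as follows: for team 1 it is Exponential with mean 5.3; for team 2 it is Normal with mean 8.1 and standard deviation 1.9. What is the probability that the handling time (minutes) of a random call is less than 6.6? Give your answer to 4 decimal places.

0.4138

Conditional on each team, P(X < 6.6): 1: 0.712141; 2: 0.214918.
By total probability, P(X < 6.6) = 0.4·0.712141 + 0.6·0.214918 = 0.413807.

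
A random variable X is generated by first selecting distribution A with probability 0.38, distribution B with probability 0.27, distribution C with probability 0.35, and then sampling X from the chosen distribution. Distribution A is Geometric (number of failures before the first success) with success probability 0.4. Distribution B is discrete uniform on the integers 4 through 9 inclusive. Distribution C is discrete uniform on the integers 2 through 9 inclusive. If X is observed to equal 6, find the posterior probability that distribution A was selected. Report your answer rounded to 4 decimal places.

0.0740

Likelihoods P(X=6 | ·): A: 0.0186624; B: 0.166667; C: 0.125.
Posterior ∝ prior × likelihood. Numerator for A: 0.38·0.0186624 = 0.00709171.
Normalizing constant: 0.38·0.0186624 + 0.27·0.166667 + 0.35·0.125 = 0.0958417.
P(A | observation) = 0.00709171 / 0.0958417 = 0.073994.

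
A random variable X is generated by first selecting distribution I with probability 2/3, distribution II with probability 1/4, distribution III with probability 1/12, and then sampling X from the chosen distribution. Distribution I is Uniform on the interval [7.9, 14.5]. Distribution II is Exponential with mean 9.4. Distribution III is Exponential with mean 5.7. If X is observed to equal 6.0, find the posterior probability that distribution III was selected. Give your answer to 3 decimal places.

Likelihoods f(6.0 | ·): I: 0; II: 0.0561905; III: 0.0612312.
Posterior ∝ prior × likelihood. Numerator for III: 0.0833333·0.0612312 = 0.0051026.
Normalizing constant: 0.666667·0 + 0.25·0.0561905 + 0.0833333·0.0612312 = 0.0191502.
P(III | observation) = 0.0051026 / 0.0191502 = 0.266451.

0.266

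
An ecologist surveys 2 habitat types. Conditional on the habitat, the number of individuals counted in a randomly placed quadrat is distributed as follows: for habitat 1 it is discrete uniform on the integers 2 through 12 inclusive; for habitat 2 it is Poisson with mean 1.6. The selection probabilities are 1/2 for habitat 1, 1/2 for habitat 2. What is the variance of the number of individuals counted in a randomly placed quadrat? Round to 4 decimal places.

Per component, 1: μ=7, E[X²]=59; 2: μ=1.6, E[X²]=4.16.
E[X] = 0.5·7 + 0.5·1.6 = 4.3.
E[X²] = 0.5·59 + 0.5·4.16 = 31.58.
Var(X) = E[X²] − (E[X])² = 31.58 − 18.49 = 13.09.

13.0900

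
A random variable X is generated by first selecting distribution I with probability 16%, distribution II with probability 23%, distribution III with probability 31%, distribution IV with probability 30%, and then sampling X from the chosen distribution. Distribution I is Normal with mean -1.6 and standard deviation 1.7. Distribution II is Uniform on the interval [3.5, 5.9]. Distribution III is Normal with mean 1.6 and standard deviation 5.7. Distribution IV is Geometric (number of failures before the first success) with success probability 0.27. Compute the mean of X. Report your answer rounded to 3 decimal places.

2.132

Component means — I: -1.6; II: 4.7; III: 1.6; IV: 2.7037.
E[X] = 0.16·-1.6 + 0.23·4.7 + 0.31·1.6 + 0.3·2.7037 = 2.13211.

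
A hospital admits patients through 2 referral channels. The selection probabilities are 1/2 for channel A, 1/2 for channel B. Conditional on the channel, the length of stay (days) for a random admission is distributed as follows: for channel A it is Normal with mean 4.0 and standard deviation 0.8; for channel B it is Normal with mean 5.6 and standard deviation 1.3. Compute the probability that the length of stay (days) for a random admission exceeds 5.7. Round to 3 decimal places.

0.243

Conditional on each channel, P(X > 5.7): A: 0.0167933; B: 0.469342.
By total probability, P(X > 5.7) = 0.5·0.0167933 + 0.5·0.469342 = 0.243068.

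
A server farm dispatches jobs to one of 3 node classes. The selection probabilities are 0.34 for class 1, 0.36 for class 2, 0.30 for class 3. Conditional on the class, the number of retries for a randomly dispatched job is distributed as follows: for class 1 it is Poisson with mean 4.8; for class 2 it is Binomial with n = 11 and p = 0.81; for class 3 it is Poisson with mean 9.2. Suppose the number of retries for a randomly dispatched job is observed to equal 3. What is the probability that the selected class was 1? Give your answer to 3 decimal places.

Likelihoods P(X=3 | ·): 1: 0.151691; 2: 0.000148925; 3: 0.013113.
Posterior ∝ prior × likelihood. Numerator for 1: 0.34·0.151691 = 0.0515748.
Normalizing constant: 0.34·0.151691 + 0.36·0.000148925 + 0.3·0.013113 = 0.0555624.
P(1 | observation) = 0.0515748 / 0.0555624 = 0.928233.

0.928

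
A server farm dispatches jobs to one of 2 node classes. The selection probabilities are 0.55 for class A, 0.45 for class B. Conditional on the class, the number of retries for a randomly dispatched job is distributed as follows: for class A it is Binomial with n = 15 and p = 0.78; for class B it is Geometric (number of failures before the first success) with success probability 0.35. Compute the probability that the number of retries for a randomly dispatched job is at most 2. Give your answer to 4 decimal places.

0.3264

Conditional on each class, P(X ≤ 2): A: 1.88081e-07; B: 0.725375.
By total probability, P(X ≤ 2) = 0.55·1.88081e-07 + 0.45·0.725375 = 0.326419.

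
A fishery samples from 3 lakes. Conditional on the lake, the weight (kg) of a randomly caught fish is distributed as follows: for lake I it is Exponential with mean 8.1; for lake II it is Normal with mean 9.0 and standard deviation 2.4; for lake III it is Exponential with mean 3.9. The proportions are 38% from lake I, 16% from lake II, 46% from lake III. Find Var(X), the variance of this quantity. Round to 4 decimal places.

37.8971

Per component, I: μ=8.1, E[X²]=131.22; II: μ=9, E[X²]=86.76; III: μ=3.9, E[X²]=30.42.
E[X] = 0.38·8.1 + 0.16·9 + 0.46·3.9 = 6.312.
E[X²] = 0.38·131.22 + 0.16·86.76 + 0.46·30.42 = 77.7384.
Var(X) = E[X²] − (E[X])² = 77.7384 − 39.8413 = 37.8971.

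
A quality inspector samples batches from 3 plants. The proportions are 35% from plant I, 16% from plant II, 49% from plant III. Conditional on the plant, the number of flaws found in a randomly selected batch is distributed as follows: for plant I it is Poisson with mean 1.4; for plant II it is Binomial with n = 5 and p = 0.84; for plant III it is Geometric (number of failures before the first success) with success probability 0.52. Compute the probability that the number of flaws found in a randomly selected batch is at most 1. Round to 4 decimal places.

Conditional on each plant, P(X ≤ 1): I: 0.591833; II: 0.00285737; III: 0.7696.
By total probability, P(X ≤ 1) = 0.35·0.591833 + 0.16·0.00285737 + 0.49·0.7696 = 0.584703.

0.5847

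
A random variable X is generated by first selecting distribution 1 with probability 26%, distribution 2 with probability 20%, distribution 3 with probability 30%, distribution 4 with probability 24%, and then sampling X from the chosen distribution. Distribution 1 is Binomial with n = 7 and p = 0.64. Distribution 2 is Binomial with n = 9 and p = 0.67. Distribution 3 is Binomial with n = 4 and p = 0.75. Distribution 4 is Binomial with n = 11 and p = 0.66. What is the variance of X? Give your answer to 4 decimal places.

4.3429

Per component, 1: μ=4.48, E[X²]=21.6832; 2: μ=6.03, E[X²]=38.3508; 3: μ=3, E[X²]=9.75; 4: μ=7.26, E[X²]=55.176.
E[X] = 0.26·4.48 + 0.2·6.03 + 0.3·3 + 0.24·7.26 = 5.0132.
E[X²] = 0.26·21.6832 + 0.2·38.3508 + 0.3·9.75 + 0.24·55.176 = 29.475.
Var(X) = E[X²] − (E[X])² = 29.475 − 25.1322 = 4.34286.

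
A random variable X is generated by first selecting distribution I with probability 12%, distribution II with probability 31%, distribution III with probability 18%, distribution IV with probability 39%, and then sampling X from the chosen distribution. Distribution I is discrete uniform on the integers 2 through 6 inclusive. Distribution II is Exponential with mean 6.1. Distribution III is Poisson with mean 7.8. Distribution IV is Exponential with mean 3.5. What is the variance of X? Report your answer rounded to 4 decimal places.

Per component, I: μ=4, E[X²]=18; II: μ=6.1, E[X²]=74.42; III: μ=7.8, E[X²]=68.64; IV: μ=3.5, E[X²]=24.5.
E[X] = 0.12·4 + 0.31·6.1 + 0.18·7.8 + 0.39·3.5 = 5.14.
E[X²] = 0.12·18 + 0.31·74.42 + 0.18·68.64 + 0.39·24.5 = 47.1404.
Var(X) = E[X²] − (E[X])² = 47.1404 − 26.4196 = 20.7208.

20.7208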